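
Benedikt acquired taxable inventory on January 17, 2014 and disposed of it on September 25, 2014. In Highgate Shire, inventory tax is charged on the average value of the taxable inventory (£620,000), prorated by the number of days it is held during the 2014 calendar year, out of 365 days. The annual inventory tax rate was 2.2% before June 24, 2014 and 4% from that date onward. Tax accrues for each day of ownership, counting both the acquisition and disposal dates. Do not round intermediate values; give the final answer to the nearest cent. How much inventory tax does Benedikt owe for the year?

January 17 – June 23, 2014: 158 days at 2.2% → £620,000 × 2.2% × 158/365 = £5,904.4384
June 24 – September 25, 2014: 94 days at 4% → £620,000 × 4% × 94/365 = £6,386.8493
Total = £12,291.2877

£12,291.29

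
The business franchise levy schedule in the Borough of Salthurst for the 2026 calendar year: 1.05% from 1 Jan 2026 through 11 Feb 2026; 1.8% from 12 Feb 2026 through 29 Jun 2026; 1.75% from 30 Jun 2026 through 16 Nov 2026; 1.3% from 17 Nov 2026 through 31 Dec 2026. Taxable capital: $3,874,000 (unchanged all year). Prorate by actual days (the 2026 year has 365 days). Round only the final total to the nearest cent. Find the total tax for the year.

1 Jan – 11 Feb 2026: 42 days at 1.05% → $3,874,000 × 1.05% × 42/365 = $4,680.6411
12 Feb – 29 Jun 2026: 138 days at 1.8% → $3,874,000 × 1.8% × 138/365 = $26,364.4274
30 Jun – 16 Nov 2026: 140 days at 1.75% → $3,874,000 × 1.75% × 140/365 = $26,003.5616
17 Nov – 31 Dec 2026: 45 days at 1.3% → $3,874,000 × 1.3% × 45/365 = $6,209.0137
Total = $63,257.6438

$63,257.64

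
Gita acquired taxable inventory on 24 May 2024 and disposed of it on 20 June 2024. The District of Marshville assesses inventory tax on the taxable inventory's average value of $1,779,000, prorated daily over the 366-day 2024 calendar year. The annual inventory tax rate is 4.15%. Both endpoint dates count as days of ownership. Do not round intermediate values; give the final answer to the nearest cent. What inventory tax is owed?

$5,648.08

Days held (24 May – 20 June 2024): 28 out of 366
Tax = $1,779,000 × 4.15% × 28/366 = $5,648.0820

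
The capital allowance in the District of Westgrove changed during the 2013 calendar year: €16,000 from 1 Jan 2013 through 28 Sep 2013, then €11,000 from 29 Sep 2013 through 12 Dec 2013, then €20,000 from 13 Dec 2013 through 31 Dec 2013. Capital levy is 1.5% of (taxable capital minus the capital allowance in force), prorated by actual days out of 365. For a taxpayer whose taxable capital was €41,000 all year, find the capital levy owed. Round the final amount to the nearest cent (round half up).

1 Jan – 28 Sep 2013: 271 days, exemption €16,000 → (€41,000 − €16,000) × 1.5% × 271/365 = €278.4247
29 Sep – 12 Dec 2013: 75 days, exemption €11,000 → (€41,000 − €11,000) × 1.5% × 75/365 = €92.4658
13 Dec – 31 Dec 2013: 19 days, exemption €20,000 → (€41,000 − €20,000) × 1.5% × 19/365 = €16.3973
Total = €387.2877

€387.29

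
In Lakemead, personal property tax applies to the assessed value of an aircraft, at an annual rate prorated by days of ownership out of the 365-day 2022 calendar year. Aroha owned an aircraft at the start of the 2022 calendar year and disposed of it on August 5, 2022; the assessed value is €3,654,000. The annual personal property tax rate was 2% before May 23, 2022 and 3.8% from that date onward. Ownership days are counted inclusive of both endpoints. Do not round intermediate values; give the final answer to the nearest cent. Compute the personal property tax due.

€56,962.36

January 1 – May 22, 2022: 142 days at 2% → €3,654,000 × 2% × 142/365 = €28,431.1233
May 23 – August 5, 2022: 75 days at 3.8% → €3,654,000 × 3.8% × 75/365 = €28,531.2329
Total = €56,962.3562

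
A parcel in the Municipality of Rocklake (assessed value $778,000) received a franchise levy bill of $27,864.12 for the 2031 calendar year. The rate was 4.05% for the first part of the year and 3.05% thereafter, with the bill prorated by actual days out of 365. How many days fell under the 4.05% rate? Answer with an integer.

Let d = days at the first rate; then 365 − d days at the second rate.
$778,000 × [4.05%·d + 3.05%·(365−d)] / 365 = $27,864.12
Solving gives d = 194, so the new rate took effect on 14 July 2031.

194 days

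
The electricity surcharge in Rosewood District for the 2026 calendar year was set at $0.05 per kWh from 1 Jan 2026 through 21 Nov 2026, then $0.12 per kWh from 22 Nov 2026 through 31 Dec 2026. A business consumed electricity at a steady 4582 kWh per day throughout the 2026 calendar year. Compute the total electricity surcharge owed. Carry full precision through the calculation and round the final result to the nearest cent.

$96,451.10

1 Jan – 21 Nov 2026: 325 days × 4582 kWh/day = 1,489,150 kWh at $0.05/kWh → $74,457.50
22 Nov – 31 Dec 2026: 40 days × 4582 kWh/day = 183,280 kWh at $0.12/kWh → $21,993.60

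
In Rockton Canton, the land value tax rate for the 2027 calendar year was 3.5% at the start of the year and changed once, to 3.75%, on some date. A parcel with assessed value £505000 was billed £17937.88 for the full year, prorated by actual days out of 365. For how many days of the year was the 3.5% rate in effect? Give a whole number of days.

Let d = days at the first rate; then 365 − d days at the second rate.
£505000 × [3.5%·d + 3.75%·(365−d)] / 365 = £17937.88
Solving gives d = 289, so the new rate took effect on 17 October 2027.

289 days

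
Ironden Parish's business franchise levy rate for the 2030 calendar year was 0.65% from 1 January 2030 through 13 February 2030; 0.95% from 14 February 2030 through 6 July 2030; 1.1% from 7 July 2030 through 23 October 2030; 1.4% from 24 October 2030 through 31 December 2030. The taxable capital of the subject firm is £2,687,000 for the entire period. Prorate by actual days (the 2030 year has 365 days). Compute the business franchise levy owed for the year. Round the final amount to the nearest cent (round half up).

1 January – 13 February 2030: 44 days at 0.65% → £2,687,000 × 0.65% × 44/365 = £2,105.4301
14 February – 6 July 2030: 143 days at 0.95% → £2,687,000 × 0.95% × 143/365 = £10,000.7932
7 July – 23 October 2030: 109 days at 1.1% → £2,687,000 × 1.1% × 109/365 = £8,826.6110
24 October – 31 December 2030: 69 days at 1.4% → £2,687,000 × 1.4% × 69/365 = £7,111.3479
Total = £28,044.1822

£28,044.18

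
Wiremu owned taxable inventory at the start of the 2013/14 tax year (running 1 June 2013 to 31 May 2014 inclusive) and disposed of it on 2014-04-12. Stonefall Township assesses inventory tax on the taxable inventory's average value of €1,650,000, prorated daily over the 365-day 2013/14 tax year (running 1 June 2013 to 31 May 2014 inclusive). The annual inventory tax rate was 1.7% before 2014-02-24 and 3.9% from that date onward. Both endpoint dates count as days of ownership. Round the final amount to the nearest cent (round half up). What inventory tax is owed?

€29,058.08

2013-06-01 to 2014-02-23: 268 days at 1.7% → €1,650,000 × 1.7% × 268/365 = €20,595.6164
2014-02-24 to 2014-04-12: 48 days at 3.9% → €1,650,000 × 3.9% × 48/365 = €8,462.4658
Total = €29,058.0822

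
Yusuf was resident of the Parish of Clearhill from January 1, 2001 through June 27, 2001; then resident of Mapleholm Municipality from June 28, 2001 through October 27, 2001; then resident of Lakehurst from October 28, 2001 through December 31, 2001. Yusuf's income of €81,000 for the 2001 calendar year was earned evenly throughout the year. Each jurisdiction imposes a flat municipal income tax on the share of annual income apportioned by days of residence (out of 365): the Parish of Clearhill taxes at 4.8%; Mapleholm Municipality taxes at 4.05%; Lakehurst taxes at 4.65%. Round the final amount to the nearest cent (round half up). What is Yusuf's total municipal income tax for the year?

The Parish of Clearhill, January 1 – June 27, 2001: 178 days → €81,000 × 4.8% × 178/365 = €1,896.0658
Mapleholm Municipality, June 28 – October 27, 2001: 122 days → €81,000 × 4.05% × 122/365 = €1,096.4959
Lakehurst, October 28 – December 31, 2001: 65 days → €81,000 × 4.65% × 65/365 = €670.7466
Total = €3,663.3082

€3,663.31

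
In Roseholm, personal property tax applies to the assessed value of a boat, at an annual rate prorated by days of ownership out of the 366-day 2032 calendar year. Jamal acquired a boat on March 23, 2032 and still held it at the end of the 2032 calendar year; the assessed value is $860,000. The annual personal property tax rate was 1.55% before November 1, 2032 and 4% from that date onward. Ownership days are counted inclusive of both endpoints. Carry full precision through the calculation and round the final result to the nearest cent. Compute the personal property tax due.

March 23 – October 31, 2032: 223 days at 1.55% → $860,000 × 1.55% × 223/366 = $8,121.8306
November 1 – December 31, 2032: 61 days at 4% → $860,000 × 4% × 61/366 = $5,733.3333
Total = $13,855.1639

$13,855.16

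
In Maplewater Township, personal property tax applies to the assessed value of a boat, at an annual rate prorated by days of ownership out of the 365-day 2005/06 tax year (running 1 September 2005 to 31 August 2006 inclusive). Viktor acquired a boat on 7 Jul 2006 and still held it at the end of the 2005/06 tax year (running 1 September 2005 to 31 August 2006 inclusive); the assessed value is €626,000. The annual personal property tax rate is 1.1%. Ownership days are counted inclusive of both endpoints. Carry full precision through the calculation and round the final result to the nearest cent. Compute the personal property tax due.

€1,056.48

Days held (7 Jul – 31 Aug 2006): 56 out of 365
Tax = €626,000 × 1.1% × 56/365 = €1,056.4822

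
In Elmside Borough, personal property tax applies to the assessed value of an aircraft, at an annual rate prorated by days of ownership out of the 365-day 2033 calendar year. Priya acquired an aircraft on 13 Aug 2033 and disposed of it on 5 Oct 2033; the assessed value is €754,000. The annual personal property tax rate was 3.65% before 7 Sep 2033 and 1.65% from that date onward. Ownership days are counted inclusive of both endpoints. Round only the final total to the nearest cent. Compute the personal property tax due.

13 Aug – 6 Sep 2033: 25 days at 3.65% → €754,000 × 3.65% × 25/365 = €1,885.0000
7 Sep – 5 Oct 2033: 29 days at 1.65% → €754,000 × 1.65% × 29/365 = €988.4630
Total = €2,873.4630

€2,873.46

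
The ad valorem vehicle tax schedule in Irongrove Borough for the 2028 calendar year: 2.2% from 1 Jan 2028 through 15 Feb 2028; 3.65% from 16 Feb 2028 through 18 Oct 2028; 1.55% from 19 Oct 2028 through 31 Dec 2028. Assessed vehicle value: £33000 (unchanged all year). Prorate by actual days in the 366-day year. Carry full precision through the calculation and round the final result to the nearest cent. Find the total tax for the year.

£1004.25

1 Jan – 15 Feb 2028: 46 days at 2.2% → £33000 × 2.2% × 46/366 = £91.2459
16 Feb – 18 Oct 2028: 246 days at 3.65% → £33000 × 3.65% × 246/366 = £809.5820
19 Oct – 31 Dec 2028: 74 days at 1.55% → £33000 × 1.55% × 74/366 = £103.4180
Total = £1004.2459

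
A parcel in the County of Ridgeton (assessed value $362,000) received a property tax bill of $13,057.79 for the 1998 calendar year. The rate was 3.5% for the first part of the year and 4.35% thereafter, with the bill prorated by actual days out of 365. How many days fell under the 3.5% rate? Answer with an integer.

Let d = days at the first rate; then 365 − d days at the second rate.
$362,000 × [3.5%·d + 4.35%·(365−d)] / 365 = $13,057.79
Solving gives d = 319, so the new rate took effect on 16 November 1998.

319 days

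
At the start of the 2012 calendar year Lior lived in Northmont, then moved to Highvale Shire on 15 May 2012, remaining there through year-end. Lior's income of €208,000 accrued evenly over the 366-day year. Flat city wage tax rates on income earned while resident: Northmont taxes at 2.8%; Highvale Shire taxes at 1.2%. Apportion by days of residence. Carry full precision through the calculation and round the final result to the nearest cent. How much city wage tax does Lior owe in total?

Northmont, 1 January – 14 May 2012: 135 days → €208,000 × 2.8% × 135/366 = €2,148.1967
Highvale Shire, 15 May – 31 December 2012: 231 days → €208,000 × 1.2% × 231/366 = €1,575.3443
Total = €3,723.5410

€3,723.54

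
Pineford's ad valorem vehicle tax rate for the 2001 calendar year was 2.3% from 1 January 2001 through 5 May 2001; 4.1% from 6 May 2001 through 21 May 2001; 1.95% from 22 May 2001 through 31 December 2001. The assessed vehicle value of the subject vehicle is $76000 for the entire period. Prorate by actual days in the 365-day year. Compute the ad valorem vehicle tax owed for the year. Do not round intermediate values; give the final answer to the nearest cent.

$1644.72

1 January – 5 May 2001: 125 days at 2.3% → $76000 × 2.3% × 125/365 = $598.6301
6 May – 21 May 2001: 16 days at 4.1% → $76000 × 4.1% × 16/365 = $136.5918
22 May – 31 December 2001: 224 days at 1.95% → $76000 × 1.95% × 224/365 = $909.5014
Total = $1644.7233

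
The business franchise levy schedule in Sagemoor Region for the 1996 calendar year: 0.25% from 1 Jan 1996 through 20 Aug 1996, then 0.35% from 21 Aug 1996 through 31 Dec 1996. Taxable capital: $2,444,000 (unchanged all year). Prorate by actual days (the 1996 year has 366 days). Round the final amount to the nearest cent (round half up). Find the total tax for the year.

$6,998.12

1 Jan – 20 Aug 1996: 233 days at 0.25% → $2,444,000 × 0.25% × 233/366 = $3,889.6995
21 Aug – 31 Dec 1996: 133 days at 0.35% → $2,444,000 × 0.35% × 133/366 = $3,108.4208
Total = $6,998.1202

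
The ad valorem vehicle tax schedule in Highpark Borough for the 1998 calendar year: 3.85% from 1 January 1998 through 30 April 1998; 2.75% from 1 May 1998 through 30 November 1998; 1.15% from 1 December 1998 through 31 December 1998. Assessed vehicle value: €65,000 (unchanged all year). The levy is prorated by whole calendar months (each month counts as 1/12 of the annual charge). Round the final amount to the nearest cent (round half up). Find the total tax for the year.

€1,939.17

1 January – 30 April 1998: 4 months at 3.85% → €65,000 × 3.85% × 4/12 = €834.1667
1 May – 30 November 1998: 7 months at 2.75% → €65,000 × 2.75% × 7/12 = €1,042.7083
1 December – 31 December 1998: 1 month at 1.15% → €65,000 × 1.15% × 1/12 = €62.2917
Total = €1,939.1667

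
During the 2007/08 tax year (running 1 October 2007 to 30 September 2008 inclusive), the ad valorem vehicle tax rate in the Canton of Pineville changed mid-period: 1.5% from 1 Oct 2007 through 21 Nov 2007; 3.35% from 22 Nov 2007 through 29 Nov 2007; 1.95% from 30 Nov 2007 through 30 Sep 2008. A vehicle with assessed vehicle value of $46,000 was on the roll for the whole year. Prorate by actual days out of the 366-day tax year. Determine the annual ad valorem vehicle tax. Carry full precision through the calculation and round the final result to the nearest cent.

1 Oct – 21 Nov 2007: 52 days at 1.5% → $46,000 × 1.5% × 52/366 = $98.0328
22 Nov – 29 Nov 2007: 8 days at 3.35% → $46,000 × 3.35% × 8/366 = $33.6831
30 Nov 2007 – 30 Sep 2008: 306 days at 1.95% → $46,000 × 1.95% × 306/366 = $749.9508
Total = $881.6667

$881.67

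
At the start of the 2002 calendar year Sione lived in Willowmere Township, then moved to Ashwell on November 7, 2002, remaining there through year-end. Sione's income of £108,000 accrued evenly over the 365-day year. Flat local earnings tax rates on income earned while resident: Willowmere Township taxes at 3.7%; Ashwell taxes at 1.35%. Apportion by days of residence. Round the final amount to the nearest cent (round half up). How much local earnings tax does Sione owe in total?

£3,613.56

Willowmere Township, January 1 – November 6, 2002: 310 days → £108,000 × 3.7% × 310/365 = £3,393.8630
Ashwell, November 7 – December 31, 2002: 55 days → £108,000 × 1.35% × 55/365 = £219.6986
Total = £3,613.5616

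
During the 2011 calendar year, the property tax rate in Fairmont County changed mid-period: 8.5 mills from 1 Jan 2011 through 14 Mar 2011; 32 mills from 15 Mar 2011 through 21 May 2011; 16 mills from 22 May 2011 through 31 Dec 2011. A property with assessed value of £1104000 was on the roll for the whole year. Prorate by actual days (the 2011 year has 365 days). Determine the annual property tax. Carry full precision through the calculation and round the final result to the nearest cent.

£19298.83

1 Jan – 14 Mar 2011: 73 days at 8.5 mills → £1104000 × 0.85% × 73/365 = £1876.8000
15 Mar – 21 May 2011: 68 days at 32 mills → £1104000 × 3.2% × 68/365 = £6581.6548
22 May – 31 Dec 2011: 224 days at 16 mills → £1104000 × 1.6% × 224/365 = £10840.3726
Total = £19298.8274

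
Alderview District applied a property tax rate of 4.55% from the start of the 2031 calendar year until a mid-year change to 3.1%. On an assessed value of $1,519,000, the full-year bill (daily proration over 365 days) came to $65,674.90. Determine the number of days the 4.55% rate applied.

Let d = days at the first rate; then 365 − d days at the second rate.
$1,519,000 × [4.55%·d + 3.1%·(365−d)] / 365 = $65,674.90
Solving gives d = 308, so the new rate took effect on November 5, 2031.

308 days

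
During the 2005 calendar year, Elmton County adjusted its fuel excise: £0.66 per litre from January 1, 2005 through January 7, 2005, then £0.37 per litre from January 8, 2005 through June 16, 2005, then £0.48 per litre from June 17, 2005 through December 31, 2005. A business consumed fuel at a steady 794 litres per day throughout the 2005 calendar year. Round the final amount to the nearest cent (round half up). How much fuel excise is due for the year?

£126,134.84

January 1 – January 7, 2005: 7 days × 794 litres/day = 5,558 litres at £0.66/litre → £3,668.28
January 8 – June 16, 2005: 160 days × 794 litres/day = 127,040 litres at £0.37/litre → £47,004.80
June 17 – December 31, 2005: 198 days × 794 litres/day = 157,212 litres at £0.48/litre → £75,461.76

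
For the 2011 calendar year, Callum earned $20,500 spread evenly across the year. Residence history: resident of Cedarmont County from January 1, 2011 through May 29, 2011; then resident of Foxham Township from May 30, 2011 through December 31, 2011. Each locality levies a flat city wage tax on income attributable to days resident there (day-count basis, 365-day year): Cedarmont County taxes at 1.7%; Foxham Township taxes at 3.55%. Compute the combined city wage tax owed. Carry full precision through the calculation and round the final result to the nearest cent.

Cedarmont County, January 1 – May 29, 2011: 149 days → $20,500 × 1.7% × 149/365 = $142.2644
Foxham Township, May 30 – December 31, 2011: 216 days → $20,500 × 3.55% × 216/365 = $430.6685
Total = $572.9329

$572.93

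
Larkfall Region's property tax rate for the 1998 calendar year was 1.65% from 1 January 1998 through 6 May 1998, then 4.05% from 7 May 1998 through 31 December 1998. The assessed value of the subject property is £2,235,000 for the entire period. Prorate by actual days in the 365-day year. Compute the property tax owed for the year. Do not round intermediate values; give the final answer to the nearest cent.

£72,000.68

1 January – 6 May 1998: 126 days at 1.65% → £2,235,000 × 1.65% × 126/365 = £12,730.3151
7 May – 31 December 1998: 239 days at 4.05% → £2,235,000 × 4.05% × 239/365 = £59,270.3630
Total = £72,000.6781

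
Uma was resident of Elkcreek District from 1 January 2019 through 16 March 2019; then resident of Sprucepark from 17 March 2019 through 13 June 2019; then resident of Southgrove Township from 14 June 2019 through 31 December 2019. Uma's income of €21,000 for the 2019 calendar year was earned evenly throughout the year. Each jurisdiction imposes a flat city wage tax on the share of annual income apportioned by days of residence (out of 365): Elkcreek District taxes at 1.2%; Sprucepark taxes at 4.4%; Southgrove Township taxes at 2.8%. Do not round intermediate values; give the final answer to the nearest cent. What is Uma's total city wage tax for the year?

€600.89

Elkcreek District, 1 January – 16 March 2019: 75 days → €21,000 × 1.2% × 75/365 = €51.7808
Sprucepark, 17 March – 13 June 2019: 89 days → €21,000 × 4.4% × 89/365 = €225.3041
Southgrove Township, 14 June – 31 December 2019: 201 days → €21,000 × 2.8% × 201/365 = €323.8027
Total = €600.8877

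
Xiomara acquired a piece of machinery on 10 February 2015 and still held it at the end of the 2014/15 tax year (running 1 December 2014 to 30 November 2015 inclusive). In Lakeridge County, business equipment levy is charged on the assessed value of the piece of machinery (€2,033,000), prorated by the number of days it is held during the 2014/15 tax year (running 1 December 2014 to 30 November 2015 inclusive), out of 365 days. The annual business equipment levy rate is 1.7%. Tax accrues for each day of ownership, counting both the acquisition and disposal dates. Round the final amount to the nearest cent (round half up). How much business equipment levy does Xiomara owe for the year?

€27,838.18

Days held (10 February – 30 November 2015): 294 out of 365
Tax = €2,033,000 × 1.7% × 294/365 = €27,838.1753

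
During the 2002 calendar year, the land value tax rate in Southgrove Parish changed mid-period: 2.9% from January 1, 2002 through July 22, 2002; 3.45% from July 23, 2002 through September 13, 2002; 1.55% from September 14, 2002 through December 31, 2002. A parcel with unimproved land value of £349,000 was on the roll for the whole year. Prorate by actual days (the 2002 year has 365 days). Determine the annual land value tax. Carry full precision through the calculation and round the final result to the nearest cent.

January 1 – July 22, 2002: 203 days at 2.9% → £349,000 × 2.9% × 203/365 = £5,628.9397
July 23 – September 13, 2002: 53 days at 3.45% → £349,000 × 3.45% × 53/365 = £1,748.3466
September 14 – December 31, 2002: 109 days at 1.55% → £349,000 × 1.55% × 109/365 = £1,615.4397
Total = £8,992.7260

£8,992.73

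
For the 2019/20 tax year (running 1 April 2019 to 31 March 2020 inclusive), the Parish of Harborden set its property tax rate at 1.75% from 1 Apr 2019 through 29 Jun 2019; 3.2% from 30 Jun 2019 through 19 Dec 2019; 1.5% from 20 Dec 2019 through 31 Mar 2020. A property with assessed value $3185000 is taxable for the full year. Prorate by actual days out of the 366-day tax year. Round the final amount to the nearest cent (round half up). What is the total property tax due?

$75326.12

1 Apr – 29 Jun 2019: 90 days at 1.75% → $3185000 × 1.75% × 90/366 = $13705.9426
30 Jun – 19 Dec 2019: 173 days at 3.2% → $3185000 × 3.2% × 173/366 = $48175.3005
20 Dec 2019 – 31 Mar 2020: 103 days at 1.5% → $3185000 × 1.5% × 103/366 = $13444.8770
Total = $75326.1202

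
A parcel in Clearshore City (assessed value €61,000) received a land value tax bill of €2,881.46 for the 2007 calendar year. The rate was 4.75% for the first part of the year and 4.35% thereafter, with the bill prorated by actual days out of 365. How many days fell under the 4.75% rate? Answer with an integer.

341 days

Let d = days at the first rate; then 365 − d days at the second rate.
€61,000 × [4.75%·d + 4.35%·(365−d)] / 365 = €2,881.46
Solving gives d = 341, so the new rate took effect on 8 December 2007.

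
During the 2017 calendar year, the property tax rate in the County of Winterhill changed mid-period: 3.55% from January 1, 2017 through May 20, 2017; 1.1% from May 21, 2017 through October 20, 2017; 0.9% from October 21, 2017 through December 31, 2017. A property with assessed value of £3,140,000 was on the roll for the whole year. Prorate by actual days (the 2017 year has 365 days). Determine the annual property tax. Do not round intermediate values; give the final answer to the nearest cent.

£62,808.60

January 1 – May 20, 2017: 140 days at 3.55% → £3,140,000 × 3.55% × 140/365 = £42,755.6164
May 21 – October 20, 2017: 153 days at 1.1% → £3,140,000 × 1.1% × 153/365 = £14,478.4110
October 21 – December 31, 2017: 72 days at 0.9% → £3,140,000 × 0.9% × 72/365 = £5,574.5753
Total = £62,808.6027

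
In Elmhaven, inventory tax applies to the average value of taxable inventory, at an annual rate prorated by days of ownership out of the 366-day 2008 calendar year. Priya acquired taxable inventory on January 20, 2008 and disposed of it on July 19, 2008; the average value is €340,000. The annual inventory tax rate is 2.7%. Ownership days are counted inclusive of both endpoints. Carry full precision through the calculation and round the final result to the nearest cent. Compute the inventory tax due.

€4,564.92

Days held (January 20 – July 19, 2008): 182 out of 366
Tax = €340,000 × 2.7% × 182/366 = €4,564.9180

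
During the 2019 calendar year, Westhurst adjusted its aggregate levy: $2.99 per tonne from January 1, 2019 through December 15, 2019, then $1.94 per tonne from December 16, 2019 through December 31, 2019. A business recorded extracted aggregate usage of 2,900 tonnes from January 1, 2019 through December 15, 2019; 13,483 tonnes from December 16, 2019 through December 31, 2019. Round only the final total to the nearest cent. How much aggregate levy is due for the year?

January 1 – December 15, 2019: 2,900 tonnes at $2.99/tonne → $8671.00
December 16 – December 31, 2019: 13,483 tonnes at $1.94/tonne → $26157.02

$34828.02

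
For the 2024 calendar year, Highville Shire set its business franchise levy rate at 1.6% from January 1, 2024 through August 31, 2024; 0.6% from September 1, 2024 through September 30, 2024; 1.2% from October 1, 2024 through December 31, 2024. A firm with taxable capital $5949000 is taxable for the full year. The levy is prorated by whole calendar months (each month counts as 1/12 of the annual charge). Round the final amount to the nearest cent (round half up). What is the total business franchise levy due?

January 1 – August 31, 2024: 8 months at 1.6% → $5949000 × 1.6% × 8/12 = $63456.0000
September 1 – September 30, 2024: 1 month at 0.6% → $5949000 × 0.6% × 1/12 = $2974.5000
October 1 – December 31, 2024: 3 months at 1.2% → $5949000 × 1.2% × 3/12 = $17847.0000
Total = $84277.5000

$84277.50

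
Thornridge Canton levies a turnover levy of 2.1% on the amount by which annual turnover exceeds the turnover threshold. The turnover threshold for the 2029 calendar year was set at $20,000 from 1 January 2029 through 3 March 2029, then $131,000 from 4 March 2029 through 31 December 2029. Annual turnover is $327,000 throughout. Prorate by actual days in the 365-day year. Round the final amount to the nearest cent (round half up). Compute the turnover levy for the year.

$4,511.95

1 January – 3 March 2029: 62 days, exemption $20,000 → ($327,000 − $20,000) × 2.1% × 62/365 = $1,095.1068
4 March – 31 December 2029: 303 days, exemption $131,000 → ($327,000 − $131,000) × 2.1% × 303/365 = $3,416.8438
Total = $4,511.9507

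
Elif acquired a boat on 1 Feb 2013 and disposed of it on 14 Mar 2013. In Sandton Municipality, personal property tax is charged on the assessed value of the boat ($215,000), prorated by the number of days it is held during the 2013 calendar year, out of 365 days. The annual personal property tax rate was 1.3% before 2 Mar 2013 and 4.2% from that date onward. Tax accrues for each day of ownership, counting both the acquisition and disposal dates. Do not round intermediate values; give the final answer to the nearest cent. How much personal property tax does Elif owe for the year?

1 Feb – 1 Mar 2013: 29 days at 1.3% → $215,000 × 1.3% × 29/365 = $222.0685
2 Mar – 14 Mar 2013: 13 days at 4.2% → $215,000 × 4.2% × 13/365 = $321.6164
Total = $543.6849

$543.68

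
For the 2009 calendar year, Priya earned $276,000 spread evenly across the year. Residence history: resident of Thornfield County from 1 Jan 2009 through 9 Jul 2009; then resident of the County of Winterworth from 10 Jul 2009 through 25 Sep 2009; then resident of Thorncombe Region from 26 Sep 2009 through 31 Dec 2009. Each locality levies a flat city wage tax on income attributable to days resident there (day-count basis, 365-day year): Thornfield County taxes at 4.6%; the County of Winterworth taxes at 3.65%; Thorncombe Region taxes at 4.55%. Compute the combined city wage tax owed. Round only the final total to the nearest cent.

Thornfield County, 1 Jan – 9 Jul 2009: 190 days → $276,000 × 4.6% × 190/365 = $6,608.8767
The County of Winterworth, 10 Jul – 25 Sep 2009: 78 days → $276,000 × 3.65% × 78/365 = $2,152.8000
Thorncombe Region, 26 Sep – 31 Dec 2009: 97 days → $276,000 × 4.55% × 97/365 = $3,337.3315
Total = $12,099.0082

$12,099.01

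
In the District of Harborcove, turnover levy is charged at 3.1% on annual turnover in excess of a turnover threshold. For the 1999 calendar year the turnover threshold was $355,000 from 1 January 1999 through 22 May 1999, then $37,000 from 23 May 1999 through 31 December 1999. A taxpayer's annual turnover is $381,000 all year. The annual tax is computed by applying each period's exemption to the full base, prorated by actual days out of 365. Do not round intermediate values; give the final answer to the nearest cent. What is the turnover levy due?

$6,828.83

1 January – 22 May 1999: 142 days, exemption $355,000 → ($381,000 − $355,000) × 3.1% × 142/365 = $313.5671
23 May – 31 December 1999: 223 days, exemption $37,000 → ($381,000 − $37,000) × 3.1% × 223/365 = $6,515.2658
Total = $6,828.8329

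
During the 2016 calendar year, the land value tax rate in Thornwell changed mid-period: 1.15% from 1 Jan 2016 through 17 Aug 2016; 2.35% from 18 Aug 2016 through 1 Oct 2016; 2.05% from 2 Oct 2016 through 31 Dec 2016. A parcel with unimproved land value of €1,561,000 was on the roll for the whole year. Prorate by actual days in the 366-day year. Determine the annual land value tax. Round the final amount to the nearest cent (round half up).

1 Jan – 17 Aug 2016: 230 days at 1.15% → €1,561,000 × 1.15% × 230/366 = €11,280.9973
18 Aug – 1 Oct 2016: 45 days at 2.35% → €1,561,000 × 2.35% × 45/366 = €4,510.2664
2 Oct – 31 Dec 2016: 91 days at 2.05% → €1,561,000 × 2.05% × 91/366 = €7,956.4085
Total = €23,747.6721

€23,747.67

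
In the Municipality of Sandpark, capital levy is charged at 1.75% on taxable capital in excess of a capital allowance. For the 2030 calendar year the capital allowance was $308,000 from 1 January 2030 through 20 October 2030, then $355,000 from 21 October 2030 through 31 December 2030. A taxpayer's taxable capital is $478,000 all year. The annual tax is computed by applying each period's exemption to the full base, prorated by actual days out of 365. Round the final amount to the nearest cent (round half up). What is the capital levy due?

1 January – 20 October 2030: 293 days, exemption $308,000 → ($478,000 − $308,000) × 1.75% × 293/365 = $2,388.1507
21 October – 31 December 2030: 72 days, exemption $355,000 → ($478,000 − $355,000) × 1.75% × 72/365 = $424.6027
Total = $2,812.7534

$2,812.75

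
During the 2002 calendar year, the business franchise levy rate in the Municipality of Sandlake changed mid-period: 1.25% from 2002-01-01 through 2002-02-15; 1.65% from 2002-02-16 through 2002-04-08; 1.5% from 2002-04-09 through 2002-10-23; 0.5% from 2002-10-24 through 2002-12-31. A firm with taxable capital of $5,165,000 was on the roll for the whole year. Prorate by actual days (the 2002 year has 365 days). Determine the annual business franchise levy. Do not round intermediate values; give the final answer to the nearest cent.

$67,187.45

2002-01-01 to 2002-02-15: 46 days at 1.25% → $5,165,000 × 1.25% × 46/365 = $8,136.6438
2002-02-16 to 2002-04-08: 52 days at 1.65% → $5,165,000 × 1.65% × 52/365 = $12,141.2877
2002-04-09 to 2002-10-23: 198 days at 1.5% → $5,165,000 × 1.5% × 198/365 = $42,027.5342
2002-10-24 to 2002-12-31: 69 days at 0.5% → $5,165,000 × 0.5% × 69/365 = $4,881.9863
Total = $67,187.4521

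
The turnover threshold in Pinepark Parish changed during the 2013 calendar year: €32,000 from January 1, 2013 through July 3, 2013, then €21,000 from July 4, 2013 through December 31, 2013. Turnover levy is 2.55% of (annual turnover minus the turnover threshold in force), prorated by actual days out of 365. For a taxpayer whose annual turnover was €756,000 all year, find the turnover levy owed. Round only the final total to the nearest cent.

January 1 – July 3, 2013: 184 days, exemption €32,000 → (€756,000 − €32,000) × 2.55% × 184/365 = €9,306.8712
July 4 – December 31, 2013: 181 days, exemption €21,000 → (€756,000 − €21,000) × 2.55% × 181/365 = €9,294.2260
Total = €18,601.0973

€18,601.10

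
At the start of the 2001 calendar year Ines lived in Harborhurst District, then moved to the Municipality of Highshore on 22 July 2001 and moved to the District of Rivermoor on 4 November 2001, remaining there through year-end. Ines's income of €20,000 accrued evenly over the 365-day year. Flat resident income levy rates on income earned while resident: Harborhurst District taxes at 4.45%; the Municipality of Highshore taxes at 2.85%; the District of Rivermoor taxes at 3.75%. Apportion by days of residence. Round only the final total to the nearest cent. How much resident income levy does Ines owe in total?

€775.70

Harborhurst District, 1 January – 21 July 2001: 202 days → €20,000 × 4.45% × 202/365 = €492.5479
The Municipality of Highshore, 22 July – 3 November 2001: 105 days → €20,000 × 2.85% × 105/365 = €163.9726
The District of Rivermoor, 4 November – 31 December 2001: 58 days → €20,000 × 3.75% × 58/365 = €119.1781
Total = €775.6986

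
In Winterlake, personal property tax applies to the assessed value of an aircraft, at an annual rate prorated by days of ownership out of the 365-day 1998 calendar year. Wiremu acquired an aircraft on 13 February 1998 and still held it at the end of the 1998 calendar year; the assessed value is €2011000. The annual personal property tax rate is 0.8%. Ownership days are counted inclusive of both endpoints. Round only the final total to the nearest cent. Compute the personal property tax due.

Days held (13 February – 31 December 1998): 322 out of 365
Tax = €2011000 × 0.8% × 322/365 = €14192.7014

€14192.70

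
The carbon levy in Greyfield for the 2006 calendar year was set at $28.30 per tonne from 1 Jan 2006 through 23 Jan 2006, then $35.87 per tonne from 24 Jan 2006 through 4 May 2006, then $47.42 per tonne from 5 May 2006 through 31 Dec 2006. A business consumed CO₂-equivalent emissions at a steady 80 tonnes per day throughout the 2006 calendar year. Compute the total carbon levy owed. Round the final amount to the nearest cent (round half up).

$1,256,159.20

1 Jan – 23 Jan 2006: 23 days × 80 tonnes/day = 1,840 tonnes at $28.30/tonne → $52,072.00
24 Jan – 4 May 2006: 101 days × 80 tonnes/day = 8,080 tonnes at $35.87/tonne → $289,829.60
5 May – 31 Dec 2006: 241 days × 80 tonnes/day = 19,280 tonnes at $47.42/tonne → $914,257.60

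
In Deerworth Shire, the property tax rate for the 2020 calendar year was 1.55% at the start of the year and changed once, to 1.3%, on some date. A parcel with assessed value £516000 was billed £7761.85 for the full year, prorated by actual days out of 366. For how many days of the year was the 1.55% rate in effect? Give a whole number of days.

299 days

Let d = days at the first rate; then 366 − d days at the second rate.
£516000 × [1.55%·d + 1.3%·(366−d)] / 366 = £7761.85
Solving gives d = 299, so the new rate took effect on October 26, 2020.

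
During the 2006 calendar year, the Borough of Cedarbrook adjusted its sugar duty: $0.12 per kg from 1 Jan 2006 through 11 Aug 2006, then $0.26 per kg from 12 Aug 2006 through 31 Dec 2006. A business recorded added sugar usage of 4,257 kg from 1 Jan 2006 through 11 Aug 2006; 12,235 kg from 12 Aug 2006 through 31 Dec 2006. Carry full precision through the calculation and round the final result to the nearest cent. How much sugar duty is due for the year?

$3,691.94

1 Jan – 11 Aug 2006: 4,257 kg at $0.12/kg → $510.84
12 Aug – 31 Dec 2006: 12,235 kg at $0.26/kg → $3,181.10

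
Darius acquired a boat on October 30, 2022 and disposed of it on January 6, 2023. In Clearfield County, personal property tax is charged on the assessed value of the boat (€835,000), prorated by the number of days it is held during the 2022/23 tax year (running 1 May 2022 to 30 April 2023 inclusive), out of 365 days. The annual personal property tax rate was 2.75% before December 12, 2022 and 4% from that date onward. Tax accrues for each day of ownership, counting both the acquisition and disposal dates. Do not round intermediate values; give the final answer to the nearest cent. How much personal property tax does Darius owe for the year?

October 30 – December 11, 2022: 43 days at 2.75% → €835,000 × 2.75% × 43/365 = €2,705.1712
December 12, 2022 – January 6, 2023: 26 days at 4% → €835,000 × 4% × 26/365 = €2,379.1781
Total = €5,084.3493

€5,084.35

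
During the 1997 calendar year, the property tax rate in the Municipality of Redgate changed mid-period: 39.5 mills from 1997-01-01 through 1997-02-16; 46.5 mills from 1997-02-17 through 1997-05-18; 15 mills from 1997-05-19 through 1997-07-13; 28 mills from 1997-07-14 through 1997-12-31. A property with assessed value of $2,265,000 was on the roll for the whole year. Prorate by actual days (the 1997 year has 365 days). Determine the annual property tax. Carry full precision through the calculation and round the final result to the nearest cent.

$72,703.40

1997-01-01 to 1997-02-16: 47 days at 39.5 mills → $2,265,000 × 3.95% × 47/365 = $11,520.4726
1997-02-17 to 1997-05-18: 91 days at 46.5 mills → $2,265,000 × 4.65% × 91/365 = $26,258.4863
1997-05-19 to 1997-07-13: 56 days at 15 mills → $2,265,000 × 1.5% × 56/365 = $5,212.6027
1997-07-14 to 1997-12-31: 171 days at 28 mills → $2,265,000 × 2.8% × 171/365 = $29,711.8356
Total = $72,703.3973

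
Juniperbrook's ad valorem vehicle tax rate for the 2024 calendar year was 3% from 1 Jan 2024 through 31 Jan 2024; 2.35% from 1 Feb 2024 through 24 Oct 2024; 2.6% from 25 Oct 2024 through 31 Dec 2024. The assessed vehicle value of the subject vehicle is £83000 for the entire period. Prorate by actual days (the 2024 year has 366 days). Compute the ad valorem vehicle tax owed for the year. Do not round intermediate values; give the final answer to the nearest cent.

£2034.75

1 Jan – 31 Jan 2024: 31 days at 3% → £83000 × 3% × 31/366 = £210.9016
1 Feb – 24 Oct 2024: 267 days at 2.35% → £83000 × 2.35% × 267/366 = £1422.9057
25 Oct – 31 Dec 2024: 68 days at 2.6% → £83000 × 2.6% × 68/366 = £400.9399
Total = £2034.7473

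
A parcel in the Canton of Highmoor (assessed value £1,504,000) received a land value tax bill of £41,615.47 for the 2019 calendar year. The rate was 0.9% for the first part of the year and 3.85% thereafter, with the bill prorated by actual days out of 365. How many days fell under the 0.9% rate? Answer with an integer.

Let d = days at the first rate; then 365 − d days at the second rate.
£1,504,000 × [0.9%·d + 3.85%·(365−d)] / 365 = £41,615.47
Solving gives d = 134, so the new rate took effect on 15 May 2019.

134 days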